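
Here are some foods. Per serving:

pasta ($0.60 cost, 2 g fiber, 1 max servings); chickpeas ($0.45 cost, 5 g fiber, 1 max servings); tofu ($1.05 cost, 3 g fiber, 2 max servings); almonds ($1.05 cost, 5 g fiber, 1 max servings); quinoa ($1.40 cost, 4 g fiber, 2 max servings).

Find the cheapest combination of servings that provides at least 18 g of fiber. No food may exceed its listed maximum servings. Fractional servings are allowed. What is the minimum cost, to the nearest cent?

$4.20

Cost per g of fiber: chickpeas $0.0900, almonds $0.2100, pasta $0.3000, tofu $0.3500, quinoa $0.3500.
Take 1 serving of chickpeas: +5.0 g fiber for $0.45 (total $0.45, still need 13.0 g).
Take 1 serving of almonds: +5.0 g fiber for $1.05 (total $1.50, still need 8.0 g).
Take 1 serving of pasta: +2.0 g fiber for $0.60 (total $2.10, still need 6.0 g).
Take 2 servings of tofu: +6.0 g fiber for $2.10 (total $4.20, still need 0.0 g).
Filling from the cheapest source first is optimal under one linear minimum: $4.20.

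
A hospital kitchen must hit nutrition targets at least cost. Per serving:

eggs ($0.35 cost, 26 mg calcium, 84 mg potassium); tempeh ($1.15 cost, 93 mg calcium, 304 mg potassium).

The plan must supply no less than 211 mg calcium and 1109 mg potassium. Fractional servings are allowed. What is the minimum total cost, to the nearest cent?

$4.20

A basic optimal solution has at most two foods positive. Try each food alone and each pair with both targets met exactly.
eggs only: max(211/26, 1109/84) = 13.2 servings → $4.62.
tempeh only: max(211/93, 1109/304) = 3.648 servings → $4.20.
eggs + tempeh: intersection lies outside the first quadrant.
So the least-cost plan costs $4.20.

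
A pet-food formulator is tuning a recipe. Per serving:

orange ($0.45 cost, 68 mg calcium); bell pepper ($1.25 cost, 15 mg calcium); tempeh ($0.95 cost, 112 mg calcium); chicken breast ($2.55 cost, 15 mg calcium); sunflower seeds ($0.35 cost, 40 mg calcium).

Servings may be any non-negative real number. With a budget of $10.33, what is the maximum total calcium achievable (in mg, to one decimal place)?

1561.0 mg

Calcium per dollar: orange 151.1, tempeh 117.9, sunflower seeds 114.3, bell pepper 12, chicken breast 5.882.
With no serving limits, spend the whole cost allowance on orange: $10.33 / $0.45 × 68 mg = 1561.0 mg.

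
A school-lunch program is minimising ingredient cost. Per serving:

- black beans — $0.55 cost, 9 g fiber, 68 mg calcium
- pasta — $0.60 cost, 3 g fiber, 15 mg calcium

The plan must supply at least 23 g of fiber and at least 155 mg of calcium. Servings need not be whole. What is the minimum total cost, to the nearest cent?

black beans only: max(23/9, 155/68) = 2.556 servings → $1.41.
pasta only: max(23/3, 155/15) = 10.33 servings → $6.20.
black beans + pasta with both tight: 1.739 servings and 2.449 servings → $2.43.
Cheapest feasible corner: $1.41.

$1.41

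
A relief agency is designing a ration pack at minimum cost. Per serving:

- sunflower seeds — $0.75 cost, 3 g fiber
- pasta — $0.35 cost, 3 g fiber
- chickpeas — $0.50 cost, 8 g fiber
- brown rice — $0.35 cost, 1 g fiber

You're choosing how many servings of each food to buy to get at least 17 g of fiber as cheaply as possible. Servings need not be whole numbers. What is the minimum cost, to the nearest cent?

Cost per g of fiber: chickpeas $0.0625, pasta $0.1167, sunflower seeds $0.2500, brown rice $0.3500.
With no serving limits, use only chickpeas: 17 g / 8 g = 2.125 servings × $0.50 = $1.06.

$1.06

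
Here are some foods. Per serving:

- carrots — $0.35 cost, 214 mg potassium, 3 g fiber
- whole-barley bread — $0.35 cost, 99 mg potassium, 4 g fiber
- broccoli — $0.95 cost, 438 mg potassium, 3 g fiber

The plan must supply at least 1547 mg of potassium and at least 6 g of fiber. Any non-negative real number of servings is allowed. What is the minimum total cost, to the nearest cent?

Minimising a linear cost over {potassium ≥ 1547, fiber ≥ 6, servings ≥ 0} — the optimum is at a vertex, using one or two foods.
carrots only: max(1547/214, 6/3) = 7.229 servings → $2.53.
whole-barley bread only: max(1547/99, 6/4) = 15.63 servings → $5.47.
broccoli only: max(1547/438, 6/3) = 3.532 servings → $3.36.
carrots + whole-barley bread with both targets exact would need a negative amount; discard.
carrots + broccoli with both targets exact would need a negative amount; discard.
whole-barley bread + broccoli: intersection lies outside the first quadrant.
Cheapest feasible corner: $2.53.

$2.53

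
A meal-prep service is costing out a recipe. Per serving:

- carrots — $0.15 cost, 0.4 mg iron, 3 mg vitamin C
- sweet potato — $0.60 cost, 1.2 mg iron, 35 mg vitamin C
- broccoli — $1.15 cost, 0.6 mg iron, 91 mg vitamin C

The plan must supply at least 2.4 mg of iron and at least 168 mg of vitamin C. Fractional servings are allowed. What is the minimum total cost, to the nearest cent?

$2.33

Compare the cost at each extreme point of the feasible region.
carrots only: max(2.4/0.4, 168/3) = 56 servings → $8.40.
sweet potato only: max(2.4/1.2, 168/35) = 4.8 servings → $2.88.
broccoli only: max(2.4/0.6, 168/91) = 4 servings → $4.60.
carrots + sweet potato: intersection lies outside the first quadrant.
carrots + broccoli with both tight: 3.399 servings and 1.734 servings → $2.50.
sweet potato + broccoli with both tight: 1.333 servings and 1.333 servings → $2.33.
The minimum over all feasible corners is $2.33.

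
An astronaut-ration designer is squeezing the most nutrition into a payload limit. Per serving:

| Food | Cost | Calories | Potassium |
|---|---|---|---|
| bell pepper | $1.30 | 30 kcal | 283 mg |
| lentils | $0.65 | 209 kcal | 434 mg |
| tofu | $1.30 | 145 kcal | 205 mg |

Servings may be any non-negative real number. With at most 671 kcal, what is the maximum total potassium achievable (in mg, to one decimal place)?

6329.8 mg

Potassium per kcal: bell pepper 9.433, lentils 2.077, tofu 1.414.
With no serving limits, spend the whole calories allowance on bell pepper: 671 kcal / 30 kcal × 283 mg = 6329.8 mg.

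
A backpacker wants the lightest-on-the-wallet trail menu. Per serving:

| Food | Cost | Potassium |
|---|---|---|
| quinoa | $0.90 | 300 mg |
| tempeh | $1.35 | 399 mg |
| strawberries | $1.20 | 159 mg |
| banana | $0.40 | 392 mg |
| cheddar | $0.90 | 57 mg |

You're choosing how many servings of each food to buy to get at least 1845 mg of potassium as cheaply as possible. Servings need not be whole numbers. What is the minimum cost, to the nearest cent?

Cost per mg of potassium: banana $0.0010, quinoa $0.0030, tempeh $0.0034, strawberries $0.0075, cheddar $0.0158.
With no serving limits, use only banana: 1845 mg / 392 mg = 4.707 servings × $0.40 = $1.88.

$1.88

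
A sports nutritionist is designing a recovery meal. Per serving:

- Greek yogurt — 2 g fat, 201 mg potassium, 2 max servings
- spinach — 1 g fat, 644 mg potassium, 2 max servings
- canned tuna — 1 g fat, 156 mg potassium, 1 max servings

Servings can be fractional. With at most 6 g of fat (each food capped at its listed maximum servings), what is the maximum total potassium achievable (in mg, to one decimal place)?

Potassium per g fat: spinach 644, canned tuna 156, Greek yogurt 100.5.
Take 2 servings of spinach: uses 2 g fat, +1288.0 mg potassium (running total 1288.0 mg).
Take 1 serving of canned tuna: uses 1 g fat, +156.0 mg potassium (running total 1444.0 mg).
Take 1.5 servings of Greek yogurt: uses 3 g fat, +301.5 mg potassium (running total 1745.5 mg).
Filling greedily by potassium-per-g fat is optimal for one linear limit, giving 1745.5 mg.

1745.5 mg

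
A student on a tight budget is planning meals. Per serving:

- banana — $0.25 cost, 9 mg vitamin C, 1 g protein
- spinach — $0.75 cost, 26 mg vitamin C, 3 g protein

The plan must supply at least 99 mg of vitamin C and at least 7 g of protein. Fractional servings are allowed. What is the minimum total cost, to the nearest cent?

$2.75

An LP optimum is at a vertex; with two nutrient constraints at most two foods are used. Check each candidate.
banana only: max(99/9, 7/1) = 11 servings → $2.75.
spinach only: max(99/26, 7/3) = 3.808 servings → $2.86.
banana + spinach: intersection lies outside the first quadrant.
So the least-cost plan costs $2.75.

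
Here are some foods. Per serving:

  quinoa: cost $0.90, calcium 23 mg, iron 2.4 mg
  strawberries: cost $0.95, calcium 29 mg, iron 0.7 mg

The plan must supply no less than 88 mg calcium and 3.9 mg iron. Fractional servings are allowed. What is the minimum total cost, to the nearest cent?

This is a tiny linear program; its minimum lies at a vertex of the feasible set. List the vertices and price them.
quinoa only: max(88/23, 3.9/2.4) = 3.826 servings → $3.44.
strawberries only: max(88/29, 3.9/0.7) = 5.571 servings → $5.29.
quinoa + strawberries with both tight: 0.9626 servings and 2.271 servings → $3.02.
Cheapest feasible corner: $3.02.

$3.02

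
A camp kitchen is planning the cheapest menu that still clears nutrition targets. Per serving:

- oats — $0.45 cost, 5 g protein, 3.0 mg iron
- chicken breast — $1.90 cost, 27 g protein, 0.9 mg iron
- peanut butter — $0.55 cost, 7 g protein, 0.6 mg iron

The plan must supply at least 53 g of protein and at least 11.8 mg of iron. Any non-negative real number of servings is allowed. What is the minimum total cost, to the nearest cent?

$4.08

Compare the cost at each extreme point of the feasible region.
oats only: max(53/5, 11.8/3.0) = 10.6 servings → $4.77.
chicken breast only: max(53/27, 11.8/0.9) = 13.11 servings → $24.91.
peanut butter only: max(53/7, 11.8/0.6) = 19.67 servings → $10.82.
oats + chicken breast with both tight: 3.541 servings and 1.307 servings → $4.08.
oats + peanut butter with both tight: 2.822 servings and 5.556 servings → $4.33.
chicken breast + peanut butter: the both-tight solution has a negative serving — not a feasible corner.
Cheapest feasible corner: $4.08.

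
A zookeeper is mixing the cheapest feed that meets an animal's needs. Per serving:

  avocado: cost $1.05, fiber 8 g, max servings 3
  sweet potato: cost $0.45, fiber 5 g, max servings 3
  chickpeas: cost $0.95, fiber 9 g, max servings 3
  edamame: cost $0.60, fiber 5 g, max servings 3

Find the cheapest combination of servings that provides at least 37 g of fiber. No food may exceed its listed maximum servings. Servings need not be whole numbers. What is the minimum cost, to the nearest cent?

Cost per g of fiber: sweet potato $0.0900, chickpeas $0.1056, edamame $0.1200, avocado $0.1313.
Take 3 servings of sweet potato: +15.0 g fiber for $1.35 (total $1.35, still need 22.0 g).
Take 2.444 servings of chickpeas: +22.0 g fiber for $2.32 (total $3.67, still need 0.0 g).
Greedy by cheapest-per-g is optimal for a single linear constraint, so the minimum cost is $3.67.

$3.67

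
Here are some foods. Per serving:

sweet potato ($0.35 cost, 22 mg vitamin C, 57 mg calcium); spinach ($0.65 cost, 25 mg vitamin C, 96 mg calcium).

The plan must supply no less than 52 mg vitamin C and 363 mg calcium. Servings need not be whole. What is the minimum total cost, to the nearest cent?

$2.23

sweet potato only: max(52/22, 363/57) = 6.368 servings → $2.23.
spinach only: max(52/25, 363/96) = 3.781 servings → $2.46.
sweet potato + spinach with both targets exact would need a negative amount; discard.
The minimum over all feasible corners is $2.23.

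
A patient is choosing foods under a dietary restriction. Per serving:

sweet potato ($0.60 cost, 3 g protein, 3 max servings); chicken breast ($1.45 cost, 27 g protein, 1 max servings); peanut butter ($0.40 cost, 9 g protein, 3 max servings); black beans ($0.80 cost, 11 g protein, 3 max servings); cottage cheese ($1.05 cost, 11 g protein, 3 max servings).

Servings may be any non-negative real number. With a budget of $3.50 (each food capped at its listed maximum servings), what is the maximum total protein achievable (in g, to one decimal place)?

65.7 g

Protein per dollar: peanut butter 22.5, chicken breast 18.62, black beans 13.75, cottage cheese 10.48, sweet potato 5.
Take 3 servings of peanut butter: spends $1.20, +27.0 g protein (running total 27.0 g).
Take 1 serving of chicken breast: spends $1.45, +27.0 g protein (running total 54.0 g).
Take 1.062 servings of black beans: spends $0.85, +11.7 g protein (running total 65.7 g).
Filling greedily by protein-per-dollar is optimal for one linear limit, giving 65.7 g.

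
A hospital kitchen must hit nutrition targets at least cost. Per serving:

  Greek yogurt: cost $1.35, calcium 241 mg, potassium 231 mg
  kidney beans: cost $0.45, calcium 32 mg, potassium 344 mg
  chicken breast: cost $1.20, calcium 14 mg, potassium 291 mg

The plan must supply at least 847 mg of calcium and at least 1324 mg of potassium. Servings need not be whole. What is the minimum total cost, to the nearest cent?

The cheapest plan sits at a corner of the feasible region — with two constraints it uses at most two foods.
Greek yogurt only: max(847/241, 1324/231) = 5.732 servings → $7.74.
kidney beans only: max(847/32, 1324/344) = 26.47 servings → $11.91.
chicken breast only: max(847/14, 1324/291) = 60.5 servings → $72.60.
Greek yogurt + kidney beans with both tight: 3.297 servings and 1.635 servings → $5.19.
Greek yogurt + chicken breast with both tight: 3.407 servings and 1.845 servings → $6.81.
kidney beans + chicken breast: intersection lies outside the first quadrant.
The minimum over all feasible corners is $5.19.

$5.19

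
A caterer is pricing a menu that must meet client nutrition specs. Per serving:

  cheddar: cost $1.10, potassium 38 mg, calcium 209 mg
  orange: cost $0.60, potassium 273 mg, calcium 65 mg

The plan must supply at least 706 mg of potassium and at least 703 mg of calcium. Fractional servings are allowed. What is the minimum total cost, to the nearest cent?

An LP optimum is at a vertex; with two nutrient constraints at most two foods are used. Check each candidate.
cheddar only: max(706/38, 703/209) = 18.58 servings → $20.44.
orange only: max(706/273, 703/65) = 10.82 servings → $6.49.
cheddar + orange with both tight: 2.675 servings and 2.214 servings → $4.27.
Cheapest feasible corner: $4.27.

$4.27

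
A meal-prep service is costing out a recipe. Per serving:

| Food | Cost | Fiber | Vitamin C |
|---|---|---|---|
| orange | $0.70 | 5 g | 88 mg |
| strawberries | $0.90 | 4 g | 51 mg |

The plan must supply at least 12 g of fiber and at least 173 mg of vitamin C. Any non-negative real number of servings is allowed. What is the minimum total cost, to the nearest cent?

A basic optimal solution has at most two foods positive. Try each food alone and each pair with both targets met exactly.
orange only: max(12/5, 173/88) = 2.4 servings → $1.68.
strawberries only: max(12/4, 173/51) = 3.392 servings → $3.05.
orange + strawberries with both tight: 0.8247 servings and 1.969 servings → $2.35.
So the least-cost plan costs $1.68.

$1.68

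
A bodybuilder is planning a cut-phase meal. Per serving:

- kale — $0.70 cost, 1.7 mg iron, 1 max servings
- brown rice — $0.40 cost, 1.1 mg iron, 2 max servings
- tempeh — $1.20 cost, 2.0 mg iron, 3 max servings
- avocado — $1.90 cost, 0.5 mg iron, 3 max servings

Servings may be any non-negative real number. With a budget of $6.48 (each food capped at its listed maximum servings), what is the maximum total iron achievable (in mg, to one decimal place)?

Iron per dollar: brown rice 2.75, kale 2.429, tempeh 1.667, avocado 0.2632.
Take 2 servings of brown rice: spends $0.80, +2.2 mg iron (running total 2.2 mg).
Take 1 serving of kale: spends $0.70, +1.7 mg iron (running total 3.9 mg).
Take 3 servings of tempeh: spends $3.60, +6.0 mg iron (running total 9.9 mg).
Take 0.7263 servings of avocado: spends $1.38, +0.4 mg iron (running total 10.3 mg).
Greedy by best ratio exhausts the cost allowance optimally: 10.3 mg.

10.3 mg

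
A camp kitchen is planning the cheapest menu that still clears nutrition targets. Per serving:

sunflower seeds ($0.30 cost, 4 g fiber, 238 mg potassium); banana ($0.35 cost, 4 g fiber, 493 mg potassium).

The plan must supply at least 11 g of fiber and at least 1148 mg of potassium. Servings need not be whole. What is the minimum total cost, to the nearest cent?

An LP optimum is at a vertex; with two nutrient constraints at most two foods are used. Check each candidate.
sunflower seeds only: max(11/4, 1148/238) = 4.824 servings → $1.45.
banana only: max(11/4, 1148/493) = 2.75 servings → $0.96.
sunflower seeds + banana with both tight: 0.8147 servings and 1.935 servings → $0.92.
The minimum over all feasible corners is $0.92.

$0.92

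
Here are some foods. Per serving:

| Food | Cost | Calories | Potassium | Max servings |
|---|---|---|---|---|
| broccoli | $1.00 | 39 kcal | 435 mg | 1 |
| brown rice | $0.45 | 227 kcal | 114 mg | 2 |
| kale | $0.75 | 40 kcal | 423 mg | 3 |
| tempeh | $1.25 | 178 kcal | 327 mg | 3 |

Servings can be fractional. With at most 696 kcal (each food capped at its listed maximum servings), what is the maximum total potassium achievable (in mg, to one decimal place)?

2686.5 mg

Potassium per kcal: broccoli 11.15, kale 10.57, tempeh 1.837, brown rice 0.5022.
Take 1 serving of broccoli: uses 39 kcal, +435.0 mg potassium (running total 435.0 mg).
Take 3 servings of kale: uses 120 kcal, +1269.0 mg potassium (running total 1704.0 mg).
Take 3 servings of tempeh: uses 534 kcal, +981.0 mg potassium (running total 2685.0 mg).
Take 0.01322 servings of brown rice: uses 3 kcal, +1.5 mg potassium (running total 2686.5 mg).
Filling greedily by potassium-per-kcal is optimal for one linear limit, giving 2686.5 mg.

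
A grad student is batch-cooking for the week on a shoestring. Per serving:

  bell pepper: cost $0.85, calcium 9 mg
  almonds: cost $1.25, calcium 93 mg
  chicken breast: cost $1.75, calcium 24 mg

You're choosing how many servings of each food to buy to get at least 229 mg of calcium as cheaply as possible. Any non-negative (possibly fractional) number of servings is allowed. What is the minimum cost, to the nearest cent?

$3.08

Cost per mg of calcium: almonds $0.0134, chicken breast $0.0729, bell pepper $0.0944.
With no serving limits, use only almonds: 229 mg / 93 mg = 2.462 servings × $1.25 = $3.08.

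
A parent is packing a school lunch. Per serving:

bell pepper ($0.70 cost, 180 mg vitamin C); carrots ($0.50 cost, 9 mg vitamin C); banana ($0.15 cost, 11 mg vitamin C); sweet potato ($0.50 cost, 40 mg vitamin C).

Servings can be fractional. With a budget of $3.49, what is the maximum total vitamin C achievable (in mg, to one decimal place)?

Vitamin C per dollar: bell pepper 257.1, sweet potato 80, banana 73.33, carrots 18.
With no serving limits, spend the whole cost allowance on bell pepper: $3.49 / $0.70 × 180 mg = 897.4 mg.

897.4 mg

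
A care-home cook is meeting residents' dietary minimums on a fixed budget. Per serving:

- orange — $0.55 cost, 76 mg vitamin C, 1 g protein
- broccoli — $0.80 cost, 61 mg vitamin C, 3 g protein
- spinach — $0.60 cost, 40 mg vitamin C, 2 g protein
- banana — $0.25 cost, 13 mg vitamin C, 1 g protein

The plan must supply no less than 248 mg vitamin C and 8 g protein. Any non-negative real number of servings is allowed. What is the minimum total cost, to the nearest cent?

An LP optimum is at a vertex; with two nutrient constraints at most two foods are used. Check each candidate.
orange only: max(248/76, 8/1) = 8 servings → $4.40.
broccoli only: max(248/61, 8/3) = 4.066 servings → $3.25.
spinach only: max(248/40, 8/2) = 6.2 servings → $3.72.
banana only: max(248/13, 8/1) = 19.08 servings → $4.77.
orange + broccoli with both tight: 1.533 servings and 2.156 servings → $2.57.
orange + spinach with both tight: 1.571 servings and 3.214 servings → $2.79.
orange + banana with both tight: 2.286 servings and 5.714 servings → $2.69.
broccoli + spinach: the both-tight solution has a negative serving — not a feasible corner.
broccoli + banana: intersection lies outside the first quadrant.
spinach + banana with both targets exact would need a negative amount; discard.
So the least-cost plan costs $2.57.

$2.57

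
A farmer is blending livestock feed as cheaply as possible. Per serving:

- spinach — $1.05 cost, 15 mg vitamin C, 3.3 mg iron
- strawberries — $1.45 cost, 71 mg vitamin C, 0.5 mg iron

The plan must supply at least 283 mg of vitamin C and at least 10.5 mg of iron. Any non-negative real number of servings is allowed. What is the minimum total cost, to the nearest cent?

$7.76

Minimising a linear cost over {vitamin C ≥ 283, iron ≥ 10.5, servings ≥ 0} — the optimum is at a vertex, using one or two foods.
spinach only: max(283/15, 10.5/3.3) = 18.87 servings → $19.81.
strawberries only: max(283/71, 10.5/0.5) = 21 servings → $30.45.
spinach + strawberries with both tight: 2.663 servings and 3.423 servings → $7.76.
The minimum over all feasible corners is $7.76.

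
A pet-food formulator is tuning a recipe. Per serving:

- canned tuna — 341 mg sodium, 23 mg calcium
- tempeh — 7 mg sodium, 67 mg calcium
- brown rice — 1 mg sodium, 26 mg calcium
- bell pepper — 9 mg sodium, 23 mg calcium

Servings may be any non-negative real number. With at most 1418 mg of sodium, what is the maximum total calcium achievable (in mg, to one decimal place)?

36868.0 mg

Calcium per mg sodium: brown rice 26, tempeh 9.571, bell pepper 2.556, canned tuna 0.06745.
With no serving limits, spend the whole sodium allowance on brown rice: 1418 mg / 1 mg × 26 mg = 36868.0 mg.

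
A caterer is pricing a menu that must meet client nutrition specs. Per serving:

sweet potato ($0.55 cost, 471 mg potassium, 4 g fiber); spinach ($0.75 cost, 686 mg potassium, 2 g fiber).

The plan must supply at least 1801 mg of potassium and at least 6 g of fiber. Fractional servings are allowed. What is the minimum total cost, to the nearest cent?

$1.98

Two binding constraints pin down two serving amounts, so the optimal mix uses at most two foods. The candidates are each food alone (scaled to the tighter of potassium/fiber) and each pair with both constraints tight.
sweet potato only: max(1801/471, 6/4) = 3.824 servings → $2.10.
spinach only: max(1801/686, 6/2) = 3 servings → $2.25.
sweet potato + spinach with both tight: 0.2852 servings and 2.43 servings → $1.98.
The minimum over all feasible corners is $1.98.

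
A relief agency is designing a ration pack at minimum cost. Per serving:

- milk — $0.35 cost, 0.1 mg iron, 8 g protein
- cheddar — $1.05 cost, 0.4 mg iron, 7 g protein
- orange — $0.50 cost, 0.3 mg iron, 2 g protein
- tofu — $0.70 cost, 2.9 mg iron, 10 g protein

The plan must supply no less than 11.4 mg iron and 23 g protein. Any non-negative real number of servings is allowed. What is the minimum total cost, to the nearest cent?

$2.75

A basic optimal solution has at most two foods positive. Try each food alone and each pair with both targets met exactly.
milk only: max(11.4/0.1, 23/8) = 114 servings → $39.90.
cheddar only: max(11.4/0.4, 23/7) = 28.5 servings → $29.93.
orange only: max(11.4/0.3, 23/2) = 38 servings → $19.00.
tofu only: max(11.4/2.9, 23/10) = 3.931 servings → $2.75.
milk + cheddar: intersection lies outside the first quadrant.
milk + orange with both targets exact would need a negative amount; discard.
milk + tofu with both targets exact would need a negative amount; discard.
cheddar + orange: the both-tight solution has a negative serving — not a feasible corner.
cheddar + tofu: intersection lies outside the first quadrant.
orange + tofu: intersection lies outside the first quadrant.
So the least-cost plan costs $2.75.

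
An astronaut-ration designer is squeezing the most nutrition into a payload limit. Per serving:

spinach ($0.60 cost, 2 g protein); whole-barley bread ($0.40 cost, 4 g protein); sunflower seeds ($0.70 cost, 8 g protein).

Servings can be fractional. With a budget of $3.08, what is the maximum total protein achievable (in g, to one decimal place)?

Protein per dollar: sunflower seeds 11.43, whole-barley bread 10, spinach 3.333.
With no serving limits, spend the whole cost allowance on sunflower seeds: $3.08 / $0.70 × 8 g = 35.2 g.

35.2 g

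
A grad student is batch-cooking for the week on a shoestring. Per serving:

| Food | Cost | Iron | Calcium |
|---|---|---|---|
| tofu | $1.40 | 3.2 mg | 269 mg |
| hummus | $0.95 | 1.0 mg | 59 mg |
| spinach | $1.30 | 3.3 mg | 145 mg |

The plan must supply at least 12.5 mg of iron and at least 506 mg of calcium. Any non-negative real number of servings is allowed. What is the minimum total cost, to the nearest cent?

An LP optimum is at a vertex; with two nutrient constraints at most two foods are used. Check each candidate.
tofu only: max(12.5/3.2, 506/269) = 3.906 servings → $5.47.
hummus only: max(12.5/1.0, 506/59) = 12.5 servings → $11.88.
spinach only: max(12.5/3.3, 506/145) = 3.788 servings → $4.92.
tofu + hummus with both targets exact would need a negative amount; discard.
tofu + spinach with both targets exact would need a negative amount; discard.
hummus + spinach: the both-tight solution has a negative serving — not a feasible corner.
So the least-cost plan costs $4.92.

$4.92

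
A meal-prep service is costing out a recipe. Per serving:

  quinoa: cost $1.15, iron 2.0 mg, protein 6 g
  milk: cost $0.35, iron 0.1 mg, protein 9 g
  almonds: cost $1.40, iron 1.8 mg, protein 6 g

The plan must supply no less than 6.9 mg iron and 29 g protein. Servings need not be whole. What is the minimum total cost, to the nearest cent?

Check every corner: each single food scaled to meet both minima, and each pair solved so both constraints bind.
quinoa only: max(6.9/2.0, 29/6) = 4.833 servings → $5.56.
milk only: max(6.9/0.1, 29/9) = 69 servings → $24.15.
almonds only: max(6.9/1.8, 29/6) = 4.833 servings → $6.77.
quinoa + milk with both tight: 3.402 servings and 0.954 servings → $4.25.
quinoa + almonds: the both-tight solution has a negative serving — not a feasible corner.
milk + almonds with both tight: 0.6923 servings and 3.795 servings → $5.56.
The minimum over all feasible corners is $4.25.

$4.25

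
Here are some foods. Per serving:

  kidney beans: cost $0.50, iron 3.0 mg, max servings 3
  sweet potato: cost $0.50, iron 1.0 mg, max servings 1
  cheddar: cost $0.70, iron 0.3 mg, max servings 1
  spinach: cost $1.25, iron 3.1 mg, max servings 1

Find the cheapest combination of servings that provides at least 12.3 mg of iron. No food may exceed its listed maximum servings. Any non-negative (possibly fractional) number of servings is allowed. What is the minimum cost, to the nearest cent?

Cost per mg of iron: kidney beans $0.1667, spinach $0.4032, sweet potato $0.5000, cheddar $2.3333.
Take 3 servings of kidney beans: +9.0 mg iron for $1.50 (total $1.50, still need 3.3 mg).
Take 1 serving of spinach: +3.1 mg iron for $1.25 (total $2.75, still need 0.2 mg).
Take 0.2 servings of sweet potato: +0.2 mg iron for $0.10 (total $2.85, still need 0.0 mg).
Greedy by cheapest-per-mg is optimal for a single linear constraint, so the minimum cost is $2.85.

$2.85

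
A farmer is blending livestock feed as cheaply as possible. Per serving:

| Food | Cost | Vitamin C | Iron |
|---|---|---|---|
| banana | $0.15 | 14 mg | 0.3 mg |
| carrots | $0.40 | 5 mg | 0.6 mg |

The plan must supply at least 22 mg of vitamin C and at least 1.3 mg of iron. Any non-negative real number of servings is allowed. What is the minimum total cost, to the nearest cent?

This is a tiny linear program; its minimum lies at a vertex of the feasible set. List the vertices and price them.
banana only: max(22/14, 1.3/0.3) = 4.333 servings → $0.65.
carrots only: max(22/5, 1.3/0.6) = 4.4 servings → $1.76.
banana + carrots with both tight: 0.971 servings and 1.681 servings → $0.82.
The minimum over all feasible corners is $0.65.

$0.65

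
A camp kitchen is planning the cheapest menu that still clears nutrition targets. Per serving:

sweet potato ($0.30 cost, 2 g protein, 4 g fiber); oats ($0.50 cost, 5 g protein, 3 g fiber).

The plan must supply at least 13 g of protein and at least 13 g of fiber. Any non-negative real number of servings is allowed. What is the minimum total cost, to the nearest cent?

$1.49

A basic optimal solution has at most two foods positive. Try each food alone and each pair with both targets met exactly.
sweet potato only: max(13/2, 13/4) = 6.5 servings → $1.95.
oats only: max(13/5, 13/3) = 4.333 servings → $2.17.
sweet potato + oats with both tight: 1.857 servings and 1.857 servings → $1.49.
So the least-cost plan costs $1.49.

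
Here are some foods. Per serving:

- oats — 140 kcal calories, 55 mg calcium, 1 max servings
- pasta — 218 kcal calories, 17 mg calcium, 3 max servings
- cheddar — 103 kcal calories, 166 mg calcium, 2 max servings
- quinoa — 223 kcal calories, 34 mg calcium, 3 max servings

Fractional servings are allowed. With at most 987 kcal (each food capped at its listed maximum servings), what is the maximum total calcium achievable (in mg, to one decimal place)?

484.7 mg

Calcium per kcal: cheddar 1.612, oats 0.3929, quinoa 0.1525, pasta 0.07798.
Take 2 servings of cheddar: uses 206 kcal, +332.0 mg calcium (running total 332.0 mg).
Take 1 serving of oats: uses 140 kcal, +55.0 mg calcium (running total 387.0 mg).
Take 2.874 servings of quinoa: uses 641 kcal, +97.7 mg calcium (running total 484.7 mg).
Filling greedily by calcium-per-kcal is optimal for one linear limit, giving 484.7 mg.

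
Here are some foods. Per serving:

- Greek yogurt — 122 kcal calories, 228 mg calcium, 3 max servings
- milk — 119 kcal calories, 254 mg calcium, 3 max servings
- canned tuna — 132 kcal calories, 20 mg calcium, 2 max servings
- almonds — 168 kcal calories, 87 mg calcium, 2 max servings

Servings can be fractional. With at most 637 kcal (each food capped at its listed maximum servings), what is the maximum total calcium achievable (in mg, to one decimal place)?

Calcium per kcal: milk 2.134, Greek yogurt 1.869, almonds 0.5179, canned tuna 0.1515.
Take 3 servings of milk: uses 357 kcal, +762.0 mg calcium (running total 762.0 mg).
Take 2.295 servings of Greek yogurt: uses 280 kcal, +523.3 mg calcium (running total 1285.3 mg).
Filling greedily by calcium-per-kcal is optimal for one linear limit, giving 1285.3 mg.

1285.3 mg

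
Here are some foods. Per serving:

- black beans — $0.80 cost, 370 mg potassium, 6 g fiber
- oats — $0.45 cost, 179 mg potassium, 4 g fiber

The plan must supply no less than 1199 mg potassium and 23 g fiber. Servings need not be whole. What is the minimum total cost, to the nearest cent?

An LP optimum is at a vertex; with two nutrient constraints at most two foods are used. Check each candidate.
black beans only: max(1199/370, 23/6) = 3.833 servings → $3.07.
oats only: max(1199/179, 23/4) = 6.698 servings → $3.01.
black beans + oats with both tight: 1.672 servings and 3.241 servings → $2.80.
Cheapest feasible corner: $2.80.

$2.80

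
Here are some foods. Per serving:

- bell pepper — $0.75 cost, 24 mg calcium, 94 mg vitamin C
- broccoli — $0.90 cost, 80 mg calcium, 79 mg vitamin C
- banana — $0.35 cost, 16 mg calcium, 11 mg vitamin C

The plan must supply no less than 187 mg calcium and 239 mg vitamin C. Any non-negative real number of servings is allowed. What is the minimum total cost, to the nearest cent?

$2.47

bell pepper only: max(187/24, 239/94) = 7.792 servings → $5.84.
broccoli only: max(187/80, 239/79) = 3.025 servings → $2.72.
banana only: max(187/16, 239/11) = 21.73 servings → $7.60.
bell pepper + broccoli with both tight: 0.7729 servings and 2.106 servings → $2.47.
bell pepper + banana with both tight: 1.425 servings and 9.55 servings → $4.41.
broccoli + banana: the both-tight solution has a negative serving — not a feasible corner.
Cheapest feasible corner: $2.47.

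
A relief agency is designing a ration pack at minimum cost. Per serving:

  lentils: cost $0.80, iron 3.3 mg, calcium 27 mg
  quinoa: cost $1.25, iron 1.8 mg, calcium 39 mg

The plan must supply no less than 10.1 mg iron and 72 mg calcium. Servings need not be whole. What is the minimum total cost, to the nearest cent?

Compare the cost at each extreme point of the feasible region.
lentils only: max(10.1/3.3, 72/27) = 3.061 servings → $2.45.
quinoa only: max(10.1/1.8, 72/39) = 5.611 servings → $7.01.
lentils + quinoa with both targets exact would need a negative amount; discard.
So the least-cost plan costs $2.45.

$2.45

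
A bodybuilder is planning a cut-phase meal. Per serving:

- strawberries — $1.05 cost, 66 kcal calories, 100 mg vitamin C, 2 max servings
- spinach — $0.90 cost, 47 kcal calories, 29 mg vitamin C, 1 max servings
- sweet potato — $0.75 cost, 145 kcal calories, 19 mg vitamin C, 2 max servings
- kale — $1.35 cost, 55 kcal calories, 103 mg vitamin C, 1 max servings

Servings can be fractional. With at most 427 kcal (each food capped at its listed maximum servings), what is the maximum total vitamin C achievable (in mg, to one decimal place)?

357.3 mg

Vitamin C per kcal: kale 1.873, strawberries 1.515, spinach 0.617, sweet potato 0.131.
Take 1 serving of kale: uses 55 kcal, +103.0 mg vitamin C (running total 103.0 mg).
Take 2 servings of strawberries: uses 132 kcal, +200.0 mg vitamin C (running total 303.0 mg).
Take 1 serving of spinach: uses 47 kcal, +29.0 mg vitamin C (running total 332.0 mg).
Take 1.331 servings of sweet potato: uses 193 kcal, +25.3 mg vitamin C (running total 357.3 mg).
Filling greedily by vitamin C-per-kcal is optimal for one linear limit, giving 357.3 mg.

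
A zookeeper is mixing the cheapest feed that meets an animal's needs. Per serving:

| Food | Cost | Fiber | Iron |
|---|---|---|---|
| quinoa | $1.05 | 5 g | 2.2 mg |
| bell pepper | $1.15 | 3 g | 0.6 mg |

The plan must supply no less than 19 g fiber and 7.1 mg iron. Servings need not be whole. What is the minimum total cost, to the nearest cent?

$3.99

Two binding constraints pin down two serving amounts, so the optimal mix uses at most two foods. The candidates are each food alone (scaled to the tighter of fiber/iron) and each pair with both constraints tight.
quinoa only: max(19/5, 7.1/2.2) = 3.8 servings → $3.99.
bell pepper only: max(19/3, 7.1/0.6) = 11.83 servings → $13.61.
quinoa + bell pepper with both tight: 2.75 servings and 1.75 servings → $4.90.
Cheapest feasible corner: $3.99.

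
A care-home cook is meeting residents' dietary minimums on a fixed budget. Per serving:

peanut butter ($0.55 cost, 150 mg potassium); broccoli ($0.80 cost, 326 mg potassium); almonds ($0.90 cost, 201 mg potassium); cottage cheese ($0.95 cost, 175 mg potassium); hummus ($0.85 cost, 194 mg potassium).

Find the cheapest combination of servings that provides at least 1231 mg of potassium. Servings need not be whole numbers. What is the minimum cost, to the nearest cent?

Cost per mg of potassium: broccoli $0.0025, peanut butter $0.0037, hummus $0.0044, almonds $0.0045, cottage cheese $0.0054.
With no serving limits, use only broccoli: 1231 mg / 326 mg = 3.776 servings × $0.80 = $3.02.

$3.02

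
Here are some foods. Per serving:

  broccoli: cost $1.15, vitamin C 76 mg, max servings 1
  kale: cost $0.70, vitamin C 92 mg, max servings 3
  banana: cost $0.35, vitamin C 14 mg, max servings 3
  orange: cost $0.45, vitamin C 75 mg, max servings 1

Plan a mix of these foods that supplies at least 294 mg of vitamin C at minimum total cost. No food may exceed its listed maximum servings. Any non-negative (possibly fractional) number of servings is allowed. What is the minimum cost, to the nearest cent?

Cost per mg of vitamin C: orange $0.0060, kale $0.0076, broccoli $0.0151, banana $0.0250.
Take 1 serving of orange: +75.0 mg vitamin C for $0.45 (total $0.45, still need 219.0 mg).
Take 2.38 servings of kale: +219.0 mg vitamin C for $1.67 (total $2.12, still need 0.0 mg).
Filling from the cheapest source first is optimal under one linear minimum: $2.12.

$2.12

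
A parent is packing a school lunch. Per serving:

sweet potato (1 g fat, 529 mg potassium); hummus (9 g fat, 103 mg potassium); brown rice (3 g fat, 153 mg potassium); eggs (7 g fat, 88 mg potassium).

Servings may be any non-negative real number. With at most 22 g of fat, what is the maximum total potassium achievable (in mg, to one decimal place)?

Potassium per g fat: sweet potato 529, brown rice 51, eggs 12.57, hummus 11.44.
With no serving limits, spend the whole fat allowance on sweet potato: 22 g / 1 g × 529 mg = 11638.0 mg.

11638.0 mg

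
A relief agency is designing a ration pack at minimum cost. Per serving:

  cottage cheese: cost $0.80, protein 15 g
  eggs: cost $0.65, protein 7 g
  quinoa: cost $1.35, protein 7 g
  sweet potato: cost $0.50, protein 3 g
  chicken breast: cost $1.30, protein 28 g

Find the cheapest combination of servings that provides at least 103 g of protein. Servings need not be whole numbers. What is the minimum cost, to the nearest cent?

Cost per g of protein: chicken breast $0.0464, cottage cheese $0.0533, eggs $0.0929, sweet potato $0.1667, quinoa $0.1929.
With no serving limits, use only chicken breast: 103 g / 28 g = 3.679 servings × $1.30 = $4.78.

$4.78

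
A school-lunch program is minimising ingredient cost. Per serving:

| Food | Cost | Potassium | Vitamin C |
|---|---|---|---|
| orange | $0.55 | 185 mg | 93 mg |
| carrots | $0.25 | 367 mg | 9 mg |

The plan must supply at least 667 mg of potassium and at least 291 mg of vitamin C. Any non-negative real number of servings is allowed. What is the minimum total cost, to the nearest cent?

$1.77

With two linear requirements the optimum uses one or two foods; enumerate the corners.
orange only: max(667/185, 291/93) = 3.605 servings → $1.98.
carrots only: max(667/367, 291/9) = 32.33 servings → $8.08.
orange + carrots with both tight: 3.105 servings and 0.2524 servings → $1.77.
So the least-cost plan costs $1.77.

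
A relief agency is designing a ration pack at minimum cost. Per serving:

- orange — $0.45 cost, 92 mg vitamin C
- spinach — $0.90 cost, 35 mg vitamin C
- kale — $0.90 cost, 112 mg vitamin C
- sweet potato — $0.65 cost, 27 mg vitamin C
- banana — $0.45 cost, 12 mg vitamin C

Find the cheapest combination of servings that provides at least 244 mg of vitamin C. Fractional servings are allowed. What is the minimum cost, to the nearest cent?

$1.19

Cost per mg of vitamin C: orange $0.0049, kale $0.0080, sweet potato $0.0241, spinach $0.0257, banana $0.0375.
With no serving limits, use only orange: 244 mg / 92 mg = 2.652 servings × $0.45 = $1.19.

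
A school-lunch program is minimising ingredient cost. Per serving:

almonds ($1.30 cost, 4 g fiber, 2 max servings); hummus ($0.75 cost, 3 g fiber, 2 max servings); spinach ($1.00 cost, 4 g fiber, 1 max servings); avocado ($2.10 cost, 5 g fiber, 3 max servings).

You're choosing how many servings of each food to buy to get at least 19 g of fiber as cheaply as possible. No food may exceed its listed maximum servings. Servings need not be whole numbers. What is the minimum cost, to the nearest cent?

Cost per g of fiber: hummus $0.2500, spinach $0.2500, almonds $0.3250, avocado $0.4200.
Take 2 servings of hummus: +6.0 g fiber for $1.50 (total $1.50, still need 13.0 g).
Take 1 serving of spinach: +4.0 g fiber for $1.00 (total $2.50, still need 9.0 g).
Take 2 servings of almonds: +8.0 g fiber for $2.60 (total $5.10, still need 1.0 g).
Take 0.2 servings of avocado: +1.0 g fiber for $0.42 (total $5.52, still need 0.0 g).
Greedy by cheapest-per-g is optimal for a single linear constraint, so the minimum cost is $5.52.

$5.52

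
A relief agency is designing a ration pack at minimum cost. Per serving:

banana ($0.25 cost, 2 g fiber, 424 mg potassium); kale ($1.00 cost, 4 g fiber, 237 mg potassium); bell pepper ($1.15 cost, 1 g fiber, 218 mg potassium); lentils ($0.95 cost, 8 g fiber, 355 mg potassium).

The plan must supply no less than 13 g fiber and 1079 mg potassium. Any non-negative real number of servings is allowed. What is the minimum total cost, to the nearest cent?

This is a tiny linear program; its minimum lies at a vertex of the feasible set. List the vertices and price them.
banana only: max(13/2, 1079/424) = 6.5 servings → $1.62.
kale only: max(13/4, 1079/237) = 4.553 servings → $4.55.
bell pepper only: max(13/1, 1079/218) = 13 servings → $14.95.
lentils only: max(13/8, 1079/355) = 3.039 servings → $2.89.
banana + kale with both tight: 1.011 servings and 2.745 servings → $3.00.
banana + bell pepper: the both-tight solution has a negative serving — not a feasible corner.
banana + lentils with both tight: 1.498 servings and 1.251 servings → $1.56.
kale + bell pepper with both tight: 2.764 servings and 1.945 servings → $5.00.
kale + lentils: intersection lies outside the first quadrant.
bell pepper + lentils with both tight: 2.892 servings and 1.263 servings → $4.53.
The minimum over all feasible corners is $1.56.

$1.56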